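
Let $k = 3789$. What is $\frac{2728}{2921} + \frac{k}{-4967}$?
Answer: $\frac{2482307}{14508607} \approx 0.17109$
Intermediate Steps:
$\frac{2728}{2921} + \frac{k}{-4967} = \frac{2728}{2921} + \frac{3789}{-4967} = 2728 \cdot \frac{1}{2921} + 3789 \left(- \frac{1}{4967}\right) = \frac{2728}{2921} - \frac{3789}{4967} = \frac{2482307}{14508607}$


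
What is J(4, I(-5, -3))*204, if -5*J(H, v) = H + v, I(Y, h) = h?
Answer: -204/5 ≈ -40.800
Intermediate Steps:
J(H, v) = -H/5 - v/5 (J(H, v) = -(H + v)/5 = -H/5 - v/5)
J(4, I(-5, -3))*204 = (-1/5*4 - 1/5*(-3))*204 = (-4/5 + 3/5)*204 = -1/5*204 = -204/5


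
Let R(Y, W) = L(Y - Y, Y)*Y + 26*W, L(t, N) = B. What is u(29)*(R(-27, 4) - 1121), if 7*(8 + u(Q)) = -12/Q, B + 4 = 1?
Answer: 1531296/203 ≈ 7543.3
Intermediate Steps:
B = -3 (B = -4 + 1 = -3)
L(t, N) = -3
u(Q) = -8 - 12/(7*Q) (u(Q) = -8 + (-12/Q)/7 = -8 - 12/(7*Q))
R(Y, W) = -3*Y + 26*W
u(29)*(R(-27, 4) - 1121) = (-8 - 12/7/29)*((-3*(-27) + 26*4) - 1121) = (-8 - 12/7*1/29)*((81 + 104) - 1121) = (-8 - 12/203)*(185 - 1121) = -1636/203*(-936) = 1531296/203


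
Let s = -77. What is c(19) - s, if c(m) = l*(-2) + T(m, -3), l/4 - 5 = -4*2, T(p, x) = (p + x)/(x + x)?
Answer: 295/3 ≈ 98.333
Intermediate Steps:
T(p, x) = (p + x)/(2*x) (T(p, x) = (p + x)/((2*x)) = (p + x)*(1/(2*x)) = (p + x)/(2*x))
l = -12 (l = 20 + 4*(-4*2) = 20 + 4*(-8) = 20 - 32 = -12)
c(m) = 49/2 - m/6 (c(m) = -12*(-2) + (½)*(m - 3)/(-3) = 24 + (½)*(-⅓)*(-3 + m) = 24 + (½ - m/6) = 49/2 - m/6)
c(19) - s = (49/2 - ⅙*19) - 1*(-77) = (49/2 - 19/6) + 77 = 64/3 + 77 = 295/3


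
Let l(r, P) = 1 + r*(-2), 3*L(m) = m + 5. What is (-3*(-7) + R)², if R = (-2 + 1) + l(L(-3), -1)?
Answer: 3481/9 ≈ 386.78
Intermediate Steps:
L(m) = 5/3 + m/3 (L(m) = (m + 5)/3 = (5 + m)/3 = 5/3 + m/3)
l(r, P) = 1 - 2*r
R = -4/3 (R = (-2 + 1) + (1 - 2*(5/3 + (⅓)*(-3))) = -1 + (1 - 2*(5/3 - 1)) = -1 + (1 - 2*⅔) = -1 + (1 - 4/3) = -1 - ⅓ = -4/3 ≈ -1.3333)
(-3*(-7) + R)² = (-3*(-7) - 4/3)² = (21 - 4/3)² = (59/3)² = 3481/9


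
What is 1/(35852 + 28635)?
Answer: 1/64487 ≈ 1.5507e-5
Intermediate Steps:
1/(35852 + 28635) = 1/64487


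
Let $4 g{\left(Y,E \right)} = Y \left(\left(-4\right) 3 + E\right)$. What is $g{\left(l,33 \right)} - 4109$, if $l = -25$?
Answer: $- \frac{16961}{4} \approx -4240.3$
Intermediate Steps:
$g{\left(Y,E \right)} = \frac{Y \left(-12 + E\right)}{4}$ ($g{\left(Y,E \right)} = \frac{Y \left(\left(-4\right) 3 + E\right)}{4} = \frac{Y \left(-12 + E\right)}{4}$)
$g{\left(l,33 \right)} - 4109 = \frac{1}{4} \left(-25\right) \left(-12 + 33\right) - 4109 = \frac{1}{4} \left(-25\right) 21 - 4109 = - \frac{525}{4} - 4109 = - \frac{16961}{4}$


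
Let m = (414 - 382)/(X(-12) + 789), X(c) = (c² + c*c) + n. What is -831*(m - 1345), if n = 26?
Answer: 1232790993/1103 ≈ 1.1177e+6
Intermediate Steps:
X(c) = 26 + 2*c² (X(c) = (c² + c*c) + 26 = (c² + c²) + 26 = 2*c² + 26 = 26 + 2*c²)
m = 32/1103 (m = (414 - 382)/((26 + 2*(-12)²) + 789) = 32/((26 + 2*144) + 789) = 32/((26 + 288) + 789) = 32/(314 + 789) = 32/1103 ≈ 0.029012)
-831*(m - 1345) = -831*(32/1103 - 1345) = -831*(-1483503/1103) = 1232790993/1103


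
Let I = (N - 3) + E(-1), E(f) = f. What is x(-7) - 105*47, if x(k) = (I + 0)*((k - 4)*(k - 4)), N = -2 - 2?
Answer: -5903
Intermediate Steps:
N = -4
I = -8 (I = (-4 - 3) - 1 = -7 - 1 = -8)
x(k) = -8*(-4 + k)² (x(k) = (-8 + 0)*((k - 4)*(k - 4)) = -8*(-4 + k)*(-4 + k) = -8*(-4 + k)²)
x(-7) - 105*47 = -8*(-4 - 7)² - 105*47 = -8*(-11)² - 4935 = -8*121 - 4935 = -968 - 4935 = -5903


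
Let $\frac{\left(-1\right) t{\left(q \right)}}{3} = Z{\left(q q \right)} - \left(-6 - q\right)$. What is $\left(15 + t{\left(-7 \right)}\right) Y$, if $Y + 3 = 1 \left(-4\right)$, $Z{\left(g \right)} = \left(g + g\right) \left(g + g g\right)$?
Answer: $5041974$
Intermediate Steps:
$Z{\left(g \right)} = 2 g \left(g + g^{2}\right)$
$Y = -7$ ($Y = -3 + 1 \left(-4\right) = -3 - 4 = -7$)
$t{\left(q \right)} = -18 - 3 q - 6 q^{4} \left(1 + q^{2}\right)$ ($t{\left(q \right)} = - 3 \left(2 \left(q q\right)^{2} \left(1 + q q\right) - \left(-6 - q\right)\right) = - 3 \left(2 \left(q^{2}\right)^{2} \left(1 + q^{2}\right) + \left(6 + q\right)\right) = - 3 \left(2 q^{4} \left(1 + q^{2}\right) + \left(6 + q\right)\right) = - 3 \left(6 + q + 2 q^{4} \left(1 + q^{2}\right)\right) = -18 - 3 q - 6 q^{4} \left(1 + q^{2}\right)$)
$\left(15 + t{\left(-7 \right)}\right) Y = \left(15 - \left(-3 + 6 \left(-7\right)^{4} \left(1 + \left(-7\right)^{2}\right)\right)\right) \left(-7\right) = \left(15 - \left(-3 + 14406 \left(1 + 49\right)\right)\right) \left(-7\right) = \left(15 - \left(-3 + 720300\right)\right) \left(-7\right) = \left(15 - 720297\right) \left(-7\right) = \left(-720282\right) \left(-7\right) = 5041974$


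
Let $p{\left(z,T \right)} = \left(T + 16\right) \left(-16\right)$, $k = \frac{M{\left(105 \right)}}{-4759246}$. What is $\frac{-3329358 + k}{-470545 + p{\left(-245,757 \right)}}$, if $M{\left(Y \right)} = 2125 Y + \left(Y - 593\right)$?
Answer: $\frac{15845233966705}{2298301763598} \approx 6.8943$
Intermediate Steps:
$M{\left(Y \right)} = -593 + 2126 Y$ ($M{\left(Y \right)} = 2125 Y + \left(Y - 593\right) = 2125 Y + \left(-593 + Y\right) = -593 + 2126 Y$)
$k = - \frac{222637}{4759246}$ ($k = \frac{-593 + 2126 \cdot 105}{-4759246} = \left(-593 + 223230\right) \left(- \frac{1}{4759246}\right) = 222637 \left(- \frac{1}{4759246}\right) = - \frac{222637}{4759246} \approx -0.04678$)
$p{\left(z,T \right)} = -256 - 16 T$ ($p{\left(z,T \right)} = \left(16 + T\right) \left(-16\right) = -256 - 16 T$)
$\frac{-3329358 + k}{-470545 + p{\left(-245,757 \right)}} = \frac{-3329358 - \frac{222637}{4759246}}{-470545 - 12368} = - \frac{15845233966705}{4759246 \left(-470545 - 12368\right)} = - \frac{15845233966705}{4759246 \left(-482913\right)} = \left(- \frac{15845233966705}{4759246}\right) \left(- \frac{1}{482913}\right) = \frac{15845233966705}{2298301763598}$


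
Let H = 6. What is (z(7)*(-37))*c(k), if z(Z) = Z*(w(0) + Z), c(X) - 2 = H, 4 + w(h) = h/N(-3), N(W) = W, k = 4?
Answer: -6216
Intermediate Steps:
w(h) = -4 - h/3 (w(h) = -4 + h/(-3) = -4 + h*(-⅓) = -4 - h/3)
c(X) = 8 (c(X) = 2 + 6 = 8)
z(Z) = Z*(-4 + Z) (z(Z) = Z*((-4 - ⅓*0) + Z) = Z*((-4 + 0) + Z) = Z*(-4 + Z))
(z(7)*(-37))*c(k) = ((7*(-4 + 7))*(-37))*8 = ((7*3)*(-37))*8 = (21*(-37))*8 = -777*8 = -6216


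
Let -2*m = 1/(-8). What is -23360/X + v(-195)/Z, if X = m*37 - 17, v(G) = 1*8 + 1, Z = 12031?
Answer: 899341735/565457 ≈ 1590.5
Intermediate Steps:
v(G) = 9 (v(G) = 8 + 1 = 9)
m = 1/16 (m = -1/2/(-8) = -1/2*(-1/8) = 1/16 ≈ 0.062500)
X = -235/16 (X = (1/16)*37 - 17 = 37/16 - 17 = -235/16 ≈ -14.688)
-23360/X + v(-195)/Z = -23360/(-235/16) + 9/12031 = -23360*(-16/235) + 9*(1/12031) = 74752/47 + 9/12031 = 899341735/565457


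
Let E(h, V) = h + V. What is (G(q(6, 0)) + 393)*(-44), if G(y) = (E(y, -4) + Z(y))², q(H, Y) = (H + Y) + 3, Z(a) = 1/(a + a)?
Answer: -1491743/81 ≈ -18417.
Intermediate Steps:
E(h, V) = V + h
Z(a) = 1/(2*a)
q(H, Y) = 3 + H + Y
G(y) = (-4 + y + 1/(2*y))² (G(y) = ((-4 + y) + 1/(2*y))² = (-4 + y + 1/(2*y))²)
(G(q(6, 0)) + 393)*(-44) = ((1 + 2*(3 + 6 + 0)*(-4 + (3 + 6 + 0)))²/(4*(3 + 6 + 0)²) + 393)*(-44) = ((¼)*(1 + 2*9*(-4 + 9))²/9² + 393)*(-44) = ((¼)*(1/81)*(1 + 2*9*5)² + 393)*(-44) = ((¼)*(1/81)*(1 + 90)² + 393)*(-44) = ((¼)*(1/81)*91² + 393)*(-44) = ((¼)*(1/81)*8281 + 393)*(-44) = (8281/324 + 393)*(-44) = (135613/324)*(-44) = -1491743/81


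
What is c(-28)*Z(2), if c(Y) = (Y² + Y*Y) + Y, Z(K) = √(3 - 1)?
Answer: 1540*√2 ≈ 2177.9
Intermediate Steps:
Z(K) = √2
c(Y) = Y + 2*Y² (c(Y) = (Y² + Y²) + Y = 2*Y² + Y = Y + 2*Y²)
c(-28)*Z(2) = (-28*(1 + 2*(-28)))*√2 = (-28*(1 - 56))*√2 = (-28*(-55))*√2 = 1540*√2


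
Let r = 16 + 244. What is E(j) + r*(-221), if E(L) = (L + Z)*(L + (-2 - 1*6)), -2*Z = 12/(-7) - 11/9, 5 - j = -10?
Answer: -1032205/18 ≈ -57345.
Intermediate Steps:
j = 15 (j = 5 - 1*(-10) = 5 + 10 = 15)
Z = 185/126 (Z = -(12/(-7) - 11/9)/2 = -(12*(-⅐) - 11*⅑)/2 = -(-12/7 - 11/9)/2 = -½*(-185/63) = 185/126 ≈ 1.4683)
E(L) = (-8 + L)*(185/126 + L) (E(L) = (L + 185/126)*(L + (-2 - 1*6)) = (185/126 + L)*(L + (-2 - 6)) = (185/126 + L)*(L - 8) = (185/126 + L)*(-8 + L) = (-8 + L)*(185/126 + L))
r = 260
E(j) + r*(-221) = (-740/63 + 15² - 823/126*15) + 260*(-221) = (-740/63 + 225 - 4115/42) - 57460 = 2075/18 - 57460 = -1032205/18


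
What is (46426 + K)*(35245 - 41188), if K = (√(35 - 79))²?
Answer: -275648226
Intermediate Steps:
K = -44 (K = (√(-44))² = (2*I*√11)² = -44)
(46426 + K)*(35245 - 41188) = (46426 - 44)*(35245 - 41188) = 46382*(-5943) = -275648226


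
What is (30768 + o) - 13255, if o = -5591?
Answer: 11922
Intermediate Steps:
(30768 + o) - 13255 = (30768 - 5591) - 13255 = 25177 - 13255 = 11922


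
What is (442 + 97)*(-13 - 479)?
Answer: -265188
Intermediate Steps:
(442 + 97)*(-13 - 479) = 539*(-492) = -265188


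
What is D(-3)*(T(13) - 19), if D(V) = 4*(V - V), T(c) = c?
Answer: 0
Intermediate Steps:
D(V) = 0 (D(V) = 4*0 = 0)
D(-3)*(T(13) - 19) = 0*(13 - 19) = 0*(-6) = 0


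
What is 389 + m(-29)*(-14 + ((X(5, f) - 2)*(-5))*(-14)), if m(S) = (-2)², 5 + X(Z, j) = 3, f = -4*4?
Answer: -787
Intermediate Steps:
f = -16
X(Z, j) = -2 (X(Z, j) = -5 + 3 = -2)
m(S) = 4
389 + m(-29)*(-14 + ((X(5, f) - 2)*(-5))*(-14)) = 389 + 4*(-14 + ((-2 - 2)*(-5))*(-14)) = 389 + 4*(-14 - 4*(-5)*(-14)) = 389 + 4*(-14 + 20*(-14)) = 389 + 4*(-14 - 280) = 389 + 4*(-294) = 389 - 1176 = -787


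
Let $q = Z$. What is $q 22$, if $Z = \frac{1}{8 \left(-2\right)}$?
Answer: $- \frac{11}{8} \approx -1.375$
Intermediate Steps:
$Z = - \frac{1}{16}$ ($Z = \frac{1}{-16} = - \frac{1}{16} \approx -0.0625$)
$q = - \frac{1}{16} \approx -0.0625$
$q 22 = \left(- \frac{1}{16}\right) 22 = - \frac{11}{8}$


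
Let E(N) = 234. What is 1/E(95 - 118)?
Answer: 1/234 ≈ 0.0042735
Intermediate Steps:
1/E(95 - 118) = 1/234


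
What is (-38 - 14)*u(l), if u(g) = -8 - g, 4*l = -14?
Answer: 234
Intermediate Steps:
l = -7/2 (l = (¼)*(-14) = -7/2 ≈ -3.5000)
(-38 - 14)*u(l) = (-38 - 14)*(-8 - 1*(-7/2)) = -52*(-8 + 7/2) = -52*(-9/2) = 234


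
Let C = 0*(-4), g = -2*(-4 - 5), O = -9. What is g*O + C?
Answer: -162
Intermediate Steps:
g = 18 (g = -2*(-9) = 18)
C = 0
g*O + C = 18*(-9) + 0 = -162 + 0 = -162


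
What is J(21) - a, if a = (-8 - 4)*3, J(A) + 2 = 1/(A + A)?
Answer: 1429/42 ≈ 34.024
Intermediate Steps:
J(A) = -2 + 1/(2*A) (J(A) = -2 + 1/(A + A) = -2 + 1/(2*A))
a = -36 (a = -12*3 = -36)
J(21) - a = (-2 + (½)/21) - 1*(-36) = (-2 + (½)*(1/21)) + 36 = (-2 + 1/42) + 36 = -83/42 + 36 = 1429/42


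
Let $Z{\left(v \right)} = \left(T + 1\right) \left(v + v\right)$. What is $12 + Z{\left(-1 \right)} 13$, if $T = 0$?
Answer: $-14$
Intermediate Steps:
$Z{\left(v \right)} = 2 v$ ($Z{\left(v \right)} = \left(0 + 1\right) \left(v + v\right) = 1 \cdot 2 v = 2 v$)
$12 + Z{\left(-1 \right)} 13 = 12 + 2 \left(-1\right) 13 = 12 - 26 = -14$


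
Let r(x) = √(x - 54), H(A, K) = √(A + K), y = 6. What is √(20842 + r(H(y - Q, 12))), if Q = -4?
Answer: √(20842 + I*√(54 - √22)) ≈ 144.37 + 0.024*I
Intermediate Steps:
r(x) = √(-54 + x)
√(20842 + r(H(y - Q, 12))) = √(20842 + √(-54 + √((6 - 1*(-4)) + 12))) = √(20842 + √(-54 + √((6 + 4) + 12))) = √(20842 + √(-54 + √(10 + 12))) = √(20842 + √(-54 + √22))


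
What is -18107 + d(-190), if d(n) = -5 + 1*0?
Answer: -18112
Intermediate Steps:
d(n) = -5 (d(n) = -5 + 0 = -5)
-18107 + d(-190) = -18107 - 5 = -18112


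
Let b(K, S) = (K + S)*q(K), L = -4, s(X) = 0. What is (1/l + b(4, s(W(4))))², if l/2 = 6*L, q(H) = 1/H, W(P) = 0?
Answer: 2209/2304 ≈ 0.95877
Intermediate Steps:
b(K, S) = (K + S)/K
l = -48 (l = 2*(6*(-4)) = 2*(-24) = -48)
(1/l + b(4, s(W(4))))² = (1/(-48) + (4 + 0)/4)² = (-1/48 + (¼)*4)² = (-1/48 + 1)² = (47/48)² = 2209/2304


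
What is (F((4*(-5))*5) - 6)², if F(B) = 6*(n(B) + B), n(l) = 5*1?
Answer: 331776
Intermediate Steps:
n(l) = 5
F(B) = 30 + 6*B (F(B) = 6*(5 + B) = 30 + 6*B)
(F((4*(-5))*5) - 6)² = ((30 + 6*((4*(-5))*5)) - 6)² = ((30 + 6*(-20*5)) - 6)² = ((30 + 6*(-100)) - 6)² = ((30 - 600) - 6)² = (-570 - 6)² = (-576)² = 331776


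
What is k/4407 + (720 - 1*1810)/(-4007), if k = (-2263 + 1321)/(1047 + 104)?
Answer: 1841734512/6775111733 ≈ 0.27184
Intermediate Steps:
k = -942/1151 ≈ -0.81842
k/4407 + (720 - 1*1810)/(-4007) = -942/1151/4407 + (720 - 1*1810)/(-4007) = -942/1151*1/4407 + (720 - 1810)*(-1/4007) = -314/1690819 - 1090*(-1/4007) = -314/1690819 + 1090/4007 = 1841734512/6775111733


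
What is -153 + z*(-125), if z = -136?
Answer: 16847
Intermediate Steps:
-153 + z*(-125) = -153 - 136*(-125) = -153 + 17000 = 16847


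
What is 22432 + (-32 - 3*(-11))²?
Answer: 22433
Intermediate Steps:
22432 + (-32 - 3*(-11))² = 22432 + (-32 + 33)² = 22432 + 1² = 22432 + 1 = 22433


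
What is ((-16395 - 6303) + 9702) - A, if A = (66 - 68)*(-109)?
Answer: -13214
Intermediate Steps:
A = 218 (A = -2*(-109) = 218)
((-16395 - 6303) + 9702) - A = ((-16395 - 6303) + 9702) - 1*218 = (-22698 + 9702) - 218 = -12996 - 218 = -13214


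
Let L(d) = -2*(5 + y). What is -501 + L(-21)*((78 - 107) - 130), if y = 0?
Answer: 1089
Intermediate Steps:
L(d) = -10 (L(d) = -2*(5 + 0) = -2*5 = -10)
-501 + L(-21)*((78 - 107) - 130) = -501 - 10*((78 - 107) - 130) = -501 - 10*(-29 - 130) = -501 - 10*(-159) = -501 + 1590 = 1089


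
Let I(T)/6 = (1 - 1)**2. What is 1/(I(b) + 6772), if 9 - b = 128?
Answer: 1/6772 ≈ 0.00014767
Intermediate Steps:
b = -119 (b = 9 - 1*128 = 9 - 128 = -119)
I(T) = 0 (I(T) = 6*(1 - 1)**2 = 6*0**2 = 6*0 = 0)
1/(I(b) + 6772) = 1/(0 + 6772) = 1/6772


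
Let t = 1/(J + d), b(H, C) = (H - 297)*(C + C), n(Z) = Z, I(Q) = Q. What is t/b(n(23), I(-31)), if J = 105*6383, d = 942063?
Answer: 1/27389378664 ≈ 3.6511e-11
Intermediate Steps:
J = 670215
b(H, C) = 2*C*(-297 + H) (b(H, C) = (-297 + H)*(2*C) = 2*C*(-297 + H))
t = 1/1612278 (t = 1/(670215 + 942063) = 1/1612278 ≈ 6.2024e-7)
t/b(n(23), I(-31)) = 1/(1612278*((2*(-31)*(-297 + 23)))) = 1/(1612278*((2*(-31)*(-274)))) = (1/1612278)/16988 = (1/1612278)*(1/16988) = 1/27389378664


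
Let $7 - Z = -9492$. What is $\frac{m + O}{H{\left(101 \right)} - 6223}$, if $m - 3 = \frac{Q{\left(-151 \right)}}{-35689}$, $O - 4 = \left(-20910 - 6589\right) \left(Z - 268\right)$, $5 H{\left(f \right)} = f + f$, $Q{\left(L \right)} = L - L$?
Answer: $\frac{1269216310}{30913} \approx 41058.0$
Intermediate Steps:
$Z = 9499$ ($Z = 7 - -9492 = 7 + 9492 = 9499$)
$Q{\left(L \right)} = 0$
$H{\left(f \right)} = \frac{2 f}{5}$ ($H{\left(f \right)} = \frac{f + f}{5} = \frac{2 f}{5}$)
$O = -253843265$ ($O = 4 + \left(-20910 - 6589\right) \left(9499 - 268\right) = 4 - 253843269 = -253843265$)
$m = 3$ ($m = 3 + \frac{0}{-35689} = 3 + 0 \left(- \frac{1}{35689}\right) = 3 + 0 = 3$)
$\frac{m + O}{H{\left(101 \right)} - 6223} = \frac{3 - 253843265}{\frac{2}{5} \cdot 101 - 6223} = - \frac{253843262}{\frac{202}{5} - 6223} = - \frac{253843262}{- \frac{30913}{5}} = \left(-253843262\right) \left(- \frac{5}{30913}\right) = \frac{1269216310}{30913}$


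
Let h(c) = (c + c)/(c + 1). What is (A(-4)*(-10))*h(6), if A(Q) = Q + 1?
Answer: 360/7 ≈ 51.429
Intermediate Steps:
h(c) = 2*c/(1 + c) (h(c) = (2*c)/(1 + c) = 2*c/(1 + c))
A(Q) = 1 + Q
(A(-4)*(-10))*h(6) = ((1 - 4)*(-10))*(2*6/(1 + 6)) = (-3*(-10))*(2*6/7) = 30*(2*6*(⅐)) = 30*(12/7) = 360/7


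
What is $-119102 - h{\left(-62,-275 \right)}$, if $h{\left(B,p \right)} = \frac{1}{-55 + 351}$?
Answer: $- \frac{35254193}{296} \approx -1.191 \cdot 10^{5}$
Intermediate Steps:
$h{\left(B,p \right)} = \frac{1}{296}$
$-119102 - h{\left(-62,-275 \right)} = -119102 - \frac{1}{296} = - \frac{35254193}{296}$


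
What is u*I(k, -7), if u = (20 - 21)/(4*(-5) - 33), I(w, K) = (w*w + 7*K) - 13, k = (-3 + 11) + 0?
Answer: 2/53 ≈ 0.037736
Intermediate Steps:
k = 8 (k = 8 + 0 = 8)
I(w, K) = -13 + w² + 7*K (I(w, K) = (w² + 7*K) - 13 = -13 + w² + 7*K)
u = 1/53 (u = -1/(-20 - 33) = -1/(-53) = -1*(-1/53) = 1/53 ≈ 0.018868)
u*I(k, -7) = (-13 + 8² + 7*(-7))/53 = (-13 + 64 - 49)/53 = (1/53)*2 = 2/53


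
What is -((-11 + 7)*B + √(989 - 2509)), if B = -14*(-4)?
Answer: 224 - 4*I*√95 ≈ 224.0 - 38.987*I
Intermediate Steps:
B = 56
-((-11 + 7)*B + √(989 - 2509)) = -((-11 + 7)*56 + √(989 - 2509)) = -(-4*56 + √(-1520)) = -(-224 + 4*I*√95) = 224 - 4*I*√95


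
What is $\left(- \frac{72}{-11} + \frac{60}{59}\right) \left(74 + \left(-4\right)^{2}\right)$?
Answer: $\frac{441720}{649} \approx 680.62$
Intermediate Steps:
$\left(- \frac{72}{-11} + \frac{60}{59}\right) \left(74 + \left(-4\right)^{2}\right) = \left(\left(-72\right) \left(- \frac{1}{11}\right) + 60 \cdot \frac{1}{59}\right) \left(74 + 16\right) = \left(\frac{72}{11} + \frac{60}{59}\right) 90 = \frac{4908}{649} \cdot 90 = \frac{441720}{649}$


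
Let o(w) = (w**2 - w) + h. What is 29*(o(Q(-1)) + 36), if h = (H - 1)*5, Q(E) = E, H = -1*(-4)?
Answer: 1537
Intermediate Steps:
H = 4
h = 15 (h = (4 - 1)*5 = 3*5 = 15)
o(w) = 15 + w**2 - w (o(w) = (w**2 - w) + 15 = 15 + w**2 - w)
29*(o(Q(-1)) + 36) = 29*((15 + (-1)**2 - 1*(-1)) + 36) = 29*((15 + 1 + 1) + 36) = 29*(17 + 36) = 29*53 = 1537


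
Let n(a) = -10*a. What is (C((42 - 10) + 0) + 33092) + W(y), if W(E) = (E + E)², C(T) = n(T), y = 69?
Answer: 51816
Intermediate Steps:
C(T) = -10*T
W(E) = 4*E² (W(E) = (2*E)² = 4*E²)
(C((42 - 10) + 0) + 33092) + W(y) = (-10*((42 - 10) + 0) + 33092) + 4*69² = (-10*(32 + 0) + 33092) + 4*4761 = (-10*32 + 33092) + 19044 = (-320 + 33092) + 19044 = 32772 + 19044 = 51816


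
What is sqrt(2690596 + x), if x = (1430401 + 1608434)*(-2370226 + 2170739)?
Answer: I*sqrt(606205387049) ≈ 7.7859e+5*I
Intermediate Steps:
x = -606208077645 (x = 3038835*(-199487) = -606208077645)
sqrt(2690596 + x) = sqrt(2690596 - 606208077645) = sqrt(-606205387049) = I*sqrt(606205387049)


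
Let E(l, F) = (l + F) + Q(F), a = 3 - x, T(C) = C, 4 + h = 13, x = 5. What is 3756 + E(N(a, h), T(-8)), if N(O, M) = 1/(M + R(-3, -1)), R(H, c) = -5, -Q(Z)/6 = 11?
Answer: 14729/4 ≈ 3682.3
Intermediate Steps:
h = 9 (h = -4 + 13 = 9)
Q(Z) = -66 (Q(Z) = -6*11 = -66)
a = -2 (a = 3 - 1*5 = 3 - 5 = -2)
N(O, M) = 1/(-5 + M) (N(O, M) = 1/(M - 5) = 1/(-5 + M))
E(l, F) = -66 + F + l (E(l, F) = (l + F) - 66 = (F + l) - 66 = -66 + F + l)
3756 + E(N(a, h), T(-8)) = 3756 + (-66 - 8 + 1/(-5 + 9)) = 3756 + (-66 - 8 + 1/4) = 3756 + (-66 - 8 + ¼) = 3756 - 295/4 = 14729/4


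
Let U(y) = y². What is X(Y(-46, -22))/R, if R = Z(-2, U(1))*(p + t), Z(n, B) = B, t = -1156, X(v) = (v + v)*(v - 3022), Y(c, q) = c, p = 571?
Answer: -21712/45 ≈ -482.49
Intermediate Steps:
X(v) = 2*v*(-3022 + v) (X(v) = (2*v)*(-3022 + v) = 2*v*(-3022 + v))
R = -585 (R = 1²*(571 - 1156) = 1*(-585) = -585)
X(Y(-46, -22))/R = (2*(-46)*(-3022 - 46))/(-585) = (2*(-46)*(-3068))*(-1/585) = 282256*(-1/585) = -21712/45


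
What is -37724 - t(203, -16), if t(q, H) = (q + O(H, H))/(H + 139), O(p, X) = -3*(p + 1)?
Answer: -4640300/123 ≈ -37726.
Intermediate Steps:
O(p, X) = -3 - 3*p (O(p, X) = -3*(1 + p) = -3 - 3*p)
t(q, H) = (-3 + q - 3*H)/(139 + H) (t(q, H) = (q + (-3 - 3*H))/(H + 139) = (-3 + q - 3*H)/(139 + H))
-37724 - t(203, -16) = -37724 - (-3 + 203 - 3*(-16))/(139 - 16) = -37724 - (-3 + 203 + 48)/123 = -37724 - 248/123 = -4640300/123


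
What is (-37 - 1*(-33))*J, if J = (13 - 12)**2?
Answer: -4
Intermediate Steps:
J = 1 (J = 1**2 = 1)
(-37 - 1*(-33))*J = (-37 - 1*(-33))*1 = (-37 + 33)*1 = -4*1 = -4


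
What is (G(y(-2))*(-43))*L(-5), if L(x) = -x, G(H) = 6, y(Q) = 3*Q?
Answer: -1290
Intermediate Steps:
(G(y(-2))*(-43))*L(-5) = (6*(-43))*(-1*(-5)) = -258*5 = -1290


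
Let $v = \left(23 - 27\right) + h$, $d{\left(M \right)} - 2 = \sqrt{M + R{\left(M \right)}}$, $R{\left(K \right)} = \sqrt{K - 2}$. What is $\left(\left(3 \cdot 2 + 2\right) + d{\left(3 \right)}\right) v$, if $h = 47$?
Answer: $516$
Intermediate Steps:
$R{\left(K \right)} = \sqrt{-2 + K}$
$d{\left(M \right)} = 2 + \sqrt{M + \sqrt{-2 + M}}$
$v = 43$ ($v = \left(23 - 27\right) + 47 = -4 + 47 = 43$)
$\left(\left(3 \cdot 2 + 2\right) + d{\left(3 \right)}\right) v = \left(\left(3 \cdot 2 + 2\right) + \left(2 + \sqrt{3 + \sqrt{-2 + 3}}\right)\right) 43 = \left(\left(6 + 2\right) + \left(2 + \sqrt{3 + \sqrt{1}}\right)\right) 43 = \left(8 + \left(2 + \sqrt{3 + 1}\right)\right) 43 = \left(8 + \left(2 + \sqrt{4}\right)\right) 43 = \left(8 + \left(2 + 2\right)\right) 43 = \left(8 + 4\right) 43 = 12 \cdot 43 = 516$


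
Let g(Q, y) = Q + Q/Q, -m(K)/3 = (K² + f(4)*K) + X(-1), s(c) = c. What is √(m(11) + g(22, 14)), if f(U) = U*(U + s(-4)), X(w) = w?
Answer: I*√337 ≈ 18.358*I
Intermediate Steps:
f(U) = U*(-4 + U) (f(U) = U*(U - 4) = U*(-4 + U))
m(K) = 3 - 3*K² (m(K) = -3*((K² + (4*(-4 + 4))*K) - 1) = -3*((K² + (4*0)*K) - 1) = -3*((K² + 0*K) - 1) = -3*((K² + 0) - 1) = -3*(K² - 1) = -3*(-1 + K²) = 3 - 3*K²)
g(Q, y) = 1 + Q (g(Q, y) = Q + 1 = 1 + Q)
√(m(11) + g(22, 14)) = √((3 - 3*11²) + (1 + 22)) = √((3 - 3*121) + 23) = √((3 - 363) + 23) = √(-360 + 23) = √(-337) = I*√337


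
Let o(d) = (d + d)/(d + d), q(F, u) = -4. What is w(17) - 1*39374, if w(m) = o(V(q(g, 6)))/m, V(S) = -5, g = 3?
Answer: -669357/17 ≈ -39374.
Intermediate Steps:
o(d) = 1 (o(d) = (2*d)/((2*d)) = (2*d)*(1/(2*d)) = 1)
w(m) = 1/m
w(17) - 1*39374 = 1/17 - 1*39374 = 1/17 - 39374 = -669357/17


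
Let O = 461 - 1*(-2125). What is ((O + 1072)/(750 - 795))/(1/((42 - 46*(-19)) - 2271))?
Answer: 991318/9 ≈ 1.1015e+5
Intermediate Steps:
O = 2586 (O = 461 + 2125 = 2586)
((O + 1072)/(750 - 795))/(1/((42 - 46*(-19)) - 2271)) = ((2586 + 1072)/(750 - 795))/(1/((42 - 46*(-19)) - 2271)) = (3658/(-45))/(1/((42 + 874) - 2271)) = (3658*(-1/45))/(1/(916 - 2271)) = -3658/(45*(1/(-1355))) = -3658/(45*(-1/1355)) = -3658/45*(-1355) = 991318/9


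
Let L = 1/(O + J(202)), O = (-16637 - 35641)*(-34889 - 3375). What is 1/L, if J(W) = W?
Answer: 2000365594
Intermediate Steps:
O = 2000365392 (O = -52278*(-38264) = 2000365392)
L = 1/2000365594 (L = 1/(2000365392 + 202) = 1/2000365594 ≈ 4.9991e-10)
1/L = 1/(1/2000365594) = 2000365594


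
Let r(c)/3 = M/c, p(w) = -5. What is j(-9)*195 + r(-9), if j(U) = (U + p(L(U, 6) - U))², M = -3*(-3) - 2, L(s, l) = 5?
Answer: 114653/3 ≈ 38218.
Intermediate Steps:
M = 7 (M = 9 - 2 = 7)
j(U) = (-5 + U)² (j(U) = (U - 5)² = (-5 + U)²)
r(c) = 21/c (r(c) = 3*(7/c) = 21/c)
j(-9)*195 + r(-9) = (-5 - 9)²*195 + 21/(-9) = (-14)²*195 + 21*(-⅑) = 196*195 - 7/3 = 38220 - 7/3 = 114653/3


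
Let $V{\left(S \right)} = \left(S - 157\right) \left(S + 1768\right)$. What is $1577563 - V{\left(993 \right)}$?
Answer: $-730633$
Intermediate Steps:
$V{\left(S \right)} = \left(-157 + S\right) \left(1768 + S\right)$
$1577563 - V{\left(993 \right)} = 1577563 - \left(-277576 + 993^{2} + 1611 \cdot 993\right) = 1577563 - \left(-277576 + 986049 + 1599723\right) = 1577563 - 2308196 = -730633$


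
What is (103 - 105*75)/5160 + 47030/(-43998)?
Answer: -8119823/3153190 ≈ -2.5751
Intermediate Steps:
(103 - 105*75)/5160 + 47030/(-43998) = (103 - 7875)*(1/5160) + 47030*(-1/43998) = -7772*1/5160 - 23515/21999 = -1943/1290 - 23515/21999 = -8119823/3153190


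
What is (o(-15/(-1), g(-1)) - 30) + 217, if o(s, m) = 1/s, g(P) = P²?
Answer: 2806/15 ≈ 187.07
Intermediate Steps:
(o(-15/(-1), g(-1)) - 30) + 217 = (1/(-15/(-1)) - 30) + 217 = (1/(-15*(-1)) - 30) + 217 = (1/15 - 30) + 217 = -449/15 + 217 = 2806/15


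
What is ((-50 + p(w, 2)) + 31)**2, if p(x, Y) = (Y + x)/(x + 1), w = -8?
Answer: 16129/49 ≈ 329.16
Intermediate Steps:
p(x, Y) = (Y + x)/(1 + x)
((-50 + p(w, 2)) + 31)**2 = ((-50 + (2 - 8)/(1 - 8)) + 31)**2 = ((-50 - 6/(-7)) + 31)**2 = ((-50 - 1/7*(-6)) + 31)**2 = ((-50 + 6/7) + 31)**2 = (-344/7 + 31)**2 = (-127/7)**2 = 16129/49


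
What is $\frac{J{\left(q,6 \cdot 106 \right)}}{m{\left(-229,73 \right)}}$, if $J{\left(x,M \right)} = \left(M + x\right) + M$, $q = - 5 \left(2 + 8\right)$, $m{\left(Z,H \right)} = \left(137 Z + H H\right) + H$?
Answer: $- \frac{1222}{25971} \approx -0.047053$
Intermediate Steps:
$m{\left(Z,H \right)} = H + H^{2} + 137 Z$ ($m{\left(Z,H \right)} = \left(137 Z + H^{2}\right) + H = \left(H^{2} + 137 Z\right) + H = H + H^{2} + 137 Z$)
$q = -50$ ($q = \left(-5\right) 10 = -50$)
$J{\left(x,M \right)} = x + 2 M$
$\frac{J{\left(q,6 \cdot 106 \right)}}{m{\left(-229,73 \right)}} = \frac{-50 + 2 \cdot 6 \cdot 106}{73 + 73^{2} + 137 \left(-229\right)} = \frac{-50 + 2 \cdot 636}{73 + 5329 - 31373} = \frac{-50 + 1272}{-25971} = 1222 \left(- \frac{1}{25971}\right) = - \frac{1222}{25971}$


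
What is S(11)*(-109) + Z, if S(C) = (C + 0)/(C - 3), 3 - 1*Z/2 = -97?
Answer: 401/8 ≈ 50.125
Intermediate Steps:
Z = 200 (Z = 6 - 2*(-97) = 6 + 194 = 200)
S(C) = C/(-3 + C)
S(11)*(-109) + Z = (11/(-3 + 11))*(-109) + 200 = (11/8)*(-109) + 200 = -1199/8 + 200 = 401/8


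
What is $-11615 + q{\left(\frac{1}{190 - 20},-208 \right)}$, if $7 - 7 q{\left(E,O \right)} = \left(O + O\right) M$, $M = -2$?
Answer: $- \frac{82130}{7} \approx -11733.0$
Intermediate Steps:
$q{\left(E,O \right)} = 1 + \frac{4 O}{7}$ ($q{\left(E,O \right)} = 1 - \frac{\left(O + O\right) \left(-2\right)}{7} = 1 - \frac{2 O \left(-2\right)}{7} = 1 - \frac{\left(-4\right) O}{7} = 1 + \frac{4 O}{7}$)
$-11615 + q{\left(\frac{1}{190 - 20},-208 \right)} = -11615 + \left(1 + \frac{4}{7} \left(-208\right)\right) = -11615 + \left(1 - \frac{832}{7}\right) = -11615 - \frac{825}{7} = - \frac{82130}{7}$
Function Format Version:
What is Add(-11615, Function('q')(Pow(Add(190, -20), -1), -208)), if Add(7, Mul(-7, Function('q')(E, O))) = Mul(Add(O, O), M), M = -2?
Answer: Rational(-82130, 7) ≈ -11733.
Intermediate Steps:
Function('q')(E, O) = Add(1, Mul(Rational(4, 7), O)) (Function('q')(E, O) = Add(1, Mul(Rational(-1, 7), Mul(Add(O, O), -2))) = Add(1, Mul(Rational(-1, 7), Mul(Mul(2, O), -2))) = Add(1, Mul(Rational(-1, 7), Mul(-4, O))) = Add(1, Mul(Rational(4, 7), O)))
Add(-11615, Function('q')(Pow(Add(190, -20), -1), -208)) = Add(-11615, Add(1, Mul(Rational(4, 7), -208))) = Add(-11615, Add(1, Rational(-832, 7))) = Add(-11615, Rational(-825, 7)) = Rational(-82130, 7)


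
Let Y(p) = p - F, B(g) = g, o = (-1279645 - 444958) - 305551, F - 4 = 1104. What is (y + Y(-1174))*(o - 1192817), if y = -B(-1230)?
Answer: 3390565492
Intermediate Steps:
F = 1108 (F = 4 + 1104 = 1108)
o = -2030154 (o = -1724603 - 305551 = -2030154)
y = 1230 (y = -1*(-1230) = 1230)
Y(p) = -1108 + p (Y(p) = p - 1*1108 = p - 1108 = -1108 + p)
(y + Y(-1174))*(o - 1192817) = (1230 + (-1108 - 1174))*(-2030154 - 1192817) = (1230 - 2282)*(-3222971) = -1052*(-3222971) = 3390565492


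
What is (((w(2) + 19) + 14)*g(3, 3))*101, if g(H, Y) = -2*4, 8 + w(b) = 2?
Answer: -21816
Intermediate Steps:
w(b) = -6 (w(b) = -8 + 2 = -6)
g(H, Y) = -8
(((w(2) + 19) + 14)*g(3, 3))*101 = (((-6 + 19) + 14)*(-8))*101 = ((13 + 14)*(-8))*101 = (27*(-8))*101 = -216*101 = -21816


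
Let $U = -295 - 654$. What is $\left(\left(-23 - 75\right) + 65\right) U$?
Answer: $31317$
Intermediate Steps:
$U = -949$ ($U = -295 - 654 = -949$)
$\left(\left(-23 - 75\right) + 65\right) U = \left(\left(-23 - 75\right) + 65\right) \left(-949\right) = \left(-98 + 65\right) \left(-949\right) = \left(-33\right) \left(-949\right) = 31317$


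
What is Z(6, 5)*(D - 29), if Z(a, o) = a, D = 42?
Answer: 78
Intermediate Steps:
Z(6, 5)*(D - 29) = 6*(42 - 29) = 6*13 = 78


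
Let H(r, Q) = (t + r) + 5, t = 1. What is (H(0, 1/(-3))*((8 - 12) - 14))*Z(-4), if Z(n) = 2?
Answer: -216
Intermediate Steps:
H(r, Q) = 6 + r (H(r, Q) = (1 + r) + 5 = 6 + r)
(H(0, 1/(-3))*((8 - 12) - 14))*Z(-4) = ((6 + 0)*((8 - 12) - 14))*2 = (6*(-4 - 14))*2 = (6*(-18))*2 = -108*2 = -216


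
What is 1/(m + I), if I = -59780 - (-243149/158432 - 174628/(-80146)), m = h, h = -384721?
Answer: -6348845536/2822072279219307 ≈ -2.2497e-6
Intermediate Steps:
m = -384721
I = -379538075763851/6348845536 (I = -59780 - (-243149*1/158432 - 174628*(-1/80146)) = -59780 - (-243149/158432 + 87314/40073) = -59780 - 1*4089621771/6348845536 = -59780 - 4089621771/6348845536 = -379538075763851/6348845536 ≈ -59781.)
1/(m + I) = 1/(-384721 - 379538075763851/6348845536) = 1/(-2822072279219307/6348845536) = -6348845536/2822072279219307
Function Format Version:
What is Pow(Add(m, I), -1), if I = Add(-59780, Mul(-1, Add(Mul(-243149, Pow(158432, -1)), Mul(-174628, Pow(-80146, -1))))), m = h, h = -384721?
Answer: Rational(-6348845536, 2822072279219307) ≈ -2.2497e-6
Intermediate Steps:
m = -384721
I = Rational(-379538075763851, 6348845536) (I = Add(-59780, Mul(-1, Add(Mul(-243149, Rational(1, 158432)), Mul(-174628, Rational(-1, 80146))))) = Add(-59780, Mul(-1, Add(Rational(-243149, 158432), Rational(87314, 40073)))) = Add(-59780, Mul(-1, Rational(4089621771, 6348845536))) = Add(-59780, Rational(-4089621771, 6348845536)) = Rational(-379538075763851, 6348845536) ≈ -59781.)
Pow(Add(m, I), -1) = Pow(Add(-384721, Rational(-379538075763851, 6348845536)), -1) = Pow(Rational(-2822072279219307, 6348845536), -1) = Rational(-6348845536, 2822072279219307)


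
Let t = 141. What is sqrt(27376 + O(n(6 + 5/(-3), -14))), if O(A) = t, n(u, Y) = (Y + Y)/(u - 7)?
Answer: sqrt(27517) ≈ 165.88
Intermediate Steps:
n(u, Y) = 2*Y/(-7 + u) (n(u, Y) = (2*Y)/(-7 + u) = 2*Y/(-7 + u))
O(A) = 141
sqrt(27376 + O(n(6 + 5/(-3), -14))) = sqrt(27376 + 141) = sqrt(27517)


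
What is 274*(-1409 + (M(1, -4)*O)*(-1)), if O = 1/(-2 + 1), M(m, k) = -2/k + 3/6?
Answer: -385792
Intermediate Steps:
M(m, k) = 1/2 - 2/k (M(m, k) = -2/k + 3*(1/6) = -2/k + 1/2 = 1/2 - 2/k)
O = -1 (O = 1/(-1) = -1)
274*(-1409 + (M(1, -4)*O)*(-1)) = 274*(-1409 + (((1/2)*(-4 - 4)/(-4))*(-1))*(-1)) = 274*(-1409 + (((1/2)*(-1/4)*(-8))*(-1))*(-1)) = 274*(-1409 + (1*(-1))*(-1)) = 274*(-1409 - 1*(-1)) = 274*(-1409 + 1) = 274*(-1408) = -385792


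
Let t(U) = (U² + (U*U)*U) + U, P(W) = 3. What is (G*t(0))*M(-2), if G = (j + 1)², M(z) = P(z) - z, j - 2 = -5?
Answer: 0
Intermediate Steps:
j = -3 (j = 2 - 5 = -3)
M(z) = 3 - z
t(U) = U + U² + U³ (t(U) = (U² + U²*U) + U = (U² + U³) + U = U + U² + U³)
G = 4 (G = (-3 + 1)² = (-2)² = 4)
(G*t(0))*M(-2) = (4*(0*(1 + 0 + 0²)))*(3 - 1*(-2)) = (4*(0*(1 + 0 + 0)))*(3 + 2) = (4*(0*1))*5 = (4*0)*5 = 0*5 = 0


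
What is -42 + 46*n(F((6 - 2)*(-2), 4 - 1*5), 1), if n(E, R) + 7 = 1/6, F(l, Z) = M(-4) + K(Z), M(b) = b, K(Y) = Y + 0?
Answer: -1069/3 ≈ -356.33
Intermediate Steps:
K(Y) = Y
F(l, Z) = -4 + Z
n(E, R) = -41/6 (n(E, R) = -7 + 1/6 = -7 + ⅙ = -41/6)
-42 + 46*n(F((6 - 2)*(-2), 4 - 1*5), 1) = -42 + 46*(-41/6) = -42 - 943/3 = -1069/3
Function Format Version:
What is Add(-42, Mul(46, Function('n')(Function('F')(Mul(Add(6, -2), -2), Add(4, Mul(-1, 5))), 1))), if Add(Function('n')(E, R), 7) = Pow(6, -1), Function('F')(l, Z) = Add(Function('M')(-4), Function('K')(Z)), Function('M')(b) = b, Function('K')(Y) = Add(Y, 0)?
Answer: Rational(-1069, 3) ≈ -356.33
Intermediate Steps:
Function('K')(Y) = Y
Function('F')(l, Z) = Add(-4, Z)
Function('n')(E, R) = Rational(-41, 6) (Function('n')(E, R) = Add(-7, Pow(6, -1)) = Add(-7, Rational(1, 6)) = Rational(-41, 6))
Add(-42, Mul(46, Function('n')(Function('F')(Mul(Add(6, -2), -2), Add(4, Mul(-1, 5))), 1))) = Add(-42, Mul(46, Rational(-41, 6))) = Add(-42, Rational(-943, 3)) = Rational(-1069, 3)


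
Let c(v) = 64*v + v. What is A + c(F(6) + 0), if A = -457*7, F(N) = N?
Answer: -2809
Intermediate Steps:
c(v) = 65*v
A = -3199
A + c(F(6) + 0) = -3199 + 65*(6 + 0) = -3199 + 65*6 = -3199 + 390 = -2809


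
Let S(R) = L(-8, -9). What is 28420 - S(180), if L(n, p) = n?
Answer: 28428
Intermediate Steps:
S(R) = -8
28420 - S(180) = 28420 - 1*(-8) = 28420 + 8 = 28428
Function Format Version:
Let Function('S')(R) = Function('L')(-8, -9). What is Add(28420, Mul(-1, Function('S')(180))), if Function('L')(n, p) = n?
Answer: 28428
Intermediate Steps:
Function('S')(R) = -8
Add(28420, Mul(-1, Function('S')(180))) = Add(28420, Mul(-1, -8)) = Add(28420, 8) = 28428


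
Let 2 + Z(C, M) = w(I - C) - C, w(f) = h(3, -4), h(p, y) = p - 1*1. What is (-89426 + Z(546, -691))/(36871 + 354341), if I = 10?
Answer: -22493/97803 ≈ -0.22998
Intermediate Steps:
h(p, y) = -1 + p (h(p, y) = p - 1 = -1 + p)
w(f) = 2 (w(f) = -1 + 3 = 2)
Z(C, M) = -C (Z(C, M) = -2 + (2 - C) = -C)
(-89426 + Z(546, -691))/(36871 + 354341) = (-89426 - 1*546)/(36871 + 354341) = (-89426 - 546)/391212 = -89972*1/391212 = -22493/97803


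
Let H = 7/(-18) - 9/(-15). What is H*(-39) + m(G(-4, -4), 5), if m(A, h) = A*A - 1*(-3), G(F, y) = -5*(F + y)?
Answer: 47843/30 ≈ 1594.8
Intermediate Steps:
G(F, y) = -5*F - 5*y
m(A, h) = 3 + A² (m(A, h) = A² + 3 = 3 + A²)
H = 19/90 (H = 7*(-1/18) - 9*(-1/15) = -7/18 + ⅗ = 19/90 ≈ 0.21111)
H*(-39) + m(G(-4, -4), 5) = (19/90)*(-39) + (3 + (-5*(-4) - 5*(-4))²) = -247/30 + (3 + (20 + 20)²) = -247/30 + (3 + 40²) = -247/30 + (3 + 1600) = -247/30 + 1603 = 47843/30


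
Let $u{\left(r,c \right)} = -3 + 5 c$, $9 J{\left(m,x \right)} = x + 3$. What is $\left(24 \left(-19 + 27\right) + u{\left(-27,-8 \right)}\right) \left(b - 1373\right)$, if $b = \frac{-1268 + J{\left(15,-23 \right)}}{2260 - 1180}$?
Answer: $- \frac{248773976}{1215} \approx -2.0475 \cdot 10^{5}$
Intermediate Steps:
$J{\left(m,x \right)} = \frac{1}{3} + \frac{x}{9}$ ($J{\left(m,x \right)} = \frac{x + 3}{9} = \frac{3 + x}{9} = \frac{1}{3} + \frac{x}{9}$)
$b = - \frac{1429}{1215}$ ($b = \frac{-1268 + \left(\frac{1}{3} + \frac{1}{9} \left(-23\right)\right)}{2260 - 1180} = \frac{-1268 + \left(\frac{1}{3} - \frac{23}{9}\right)}{1080} = \left(-1268 - \frac{20}{9}\right) \frac{1}{1080} = \left(- \frac{11432}{9}\right) \frac{1}{1080} = - \frac{1429}{1215} \approx -1.1761$)
$\left(24 \left(-19 + 27\right) + u{\left(-27,-8 \right)}\right) \left(b - 1373\right) = \left(24 \left(-19 + 27\right) + \left(-3 + 5 \left(-8\right)\right)\right) \left(- \frac{1429}{1215} - 1373\right) = \left(24 \cdot 8 - 43\right) \left(- \frac{1669624}{1215}\right) = \left(192 - 43\right) \left(- \frac{1669624}{1215}\right) = 149 \left(- \frac{1669624}{1215}\right) = - \frac{248773976}{1215}$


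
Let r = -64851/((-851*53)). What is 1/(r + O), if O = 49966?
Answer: 45103/2253681349 ≈ 2.0013e-5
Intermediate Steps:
r = 64851/45103 (r = -64851/(-45103) = -64851*(-1/45103) = 64851/45103 ≈ 1.4378)
1/(r + O) = 1/(64851/45103 + 49966) = 1/(2253681349/45103) = 45103/2253681349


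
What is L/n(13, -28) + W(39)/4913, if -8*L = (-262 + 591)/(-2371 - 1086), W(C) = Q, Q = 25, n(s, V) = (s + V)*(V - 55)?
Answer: 862409377/169163040360 ≈ 0.0050981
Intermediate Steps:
n(s, V) = (-55 + V)*(V + s) (n(s, V) = (V + s)*(-55 + V) = (-55 + V)*(V + s))
W(C) = 25
L = 329/27656 (L = -(-262 + 591)/(8*(-2371 - 1086)) = -329/(8*(-3457)) = -329*(-1)/(8*3457) = -1/8*(-329/3457) = 329/27656 ≈ 0.011896)
L/n(13, -28) + W(39)/4913 = 329/(27656*((-28)**2 - 55*(-28) - 55*13 - 28*13)) + 25/4913 = 329/(27656*(784 + 1540 - 715 - 364)) + 25*(1/4913) = (329/27656)/1245 + 25/4913 = (329/27656)*(1/1245) + 25/4913 = 329/34431720 + 25/4913 = 862409377/169163040360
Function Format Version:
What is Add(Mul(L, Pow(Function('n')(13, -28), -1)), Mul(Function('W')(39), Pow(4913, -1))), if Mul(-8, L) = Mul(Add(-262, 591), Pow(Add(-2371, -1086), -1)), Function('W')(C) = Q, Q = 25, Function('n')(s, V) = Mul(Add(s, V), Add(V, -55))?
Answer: Rational(862409377, 169163040360) ≈ 0.0050981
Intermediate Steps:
Function('n')(s, V) = Mul(Add(-55, V), Add(V, s)) (Function('n')(s, V) = Mul(Add(V, s), Add(-55, V)) = Mul(Add(-55, V), Add(V, s)))
Function('W')(C) = 25
L = Rational(329, 27656) (L = Mul(Rational(-1, 8), Mul(Add(-262, 591), Pow(Add(-2371, -1086), -1))) = Mul(Rational(-1, 8), Mul(329, Pow(-3457, -1))) = Mul(Rational(-1, 8), Mul(329, Rational(-1, 3457))) = Mul(Rational(-1, 8), Rational(-329, 3457)) = Rational(329, 27656) ≈ 0.011896)
Add(Mul(L, Pow(Function('n')(13, -28), -1)), Mul(Function('W')(39), Pow(4913, -1))) = Add(Mul(Rational(329, 27656), Pow(Add(Pow(-28, 2), Mul(-55, -28), Mul(-55, 13), Mul(-28, 13)), -1)), Mul(25, Pow(4913, -1))) = Add(Mul(Rational(329, 27656), Pow(Add(784, 1540, -715, -364), -1)), Mul(25, Rational(1, 4913))) = Add(Mul(Rational(329, 27656), Pow(1245, -1)), Rational(25, 4913)) = Add(Mul(Rational(329, 27656), Rational(1, 1245)), Rational(25, 4913)) = Add(Rational(329, 34431720), Rational(25, 4913)) = Rational(862409377, 169163040360)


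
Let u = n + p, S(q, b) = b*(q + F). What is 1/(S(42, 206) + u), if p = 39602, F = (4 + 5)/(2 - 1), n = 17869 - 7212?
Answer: 1/60765 ≈ 1.6457e-5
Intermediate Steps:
n = 10657
F = 9 (F = 9/1 = 9*1 = 9)
S(q, b) = b*(9 + q) (S(q, b) = b*(q + 9) = b*(9 + q))
u = 50259 (u = 10657 + 39602 = 50259)
1/(S(42, 206) + u) = 1/(206*(9 + 42) + 50259) = 1/(206*51 + 50259) = 1/(10506 + 50259) = 1/60765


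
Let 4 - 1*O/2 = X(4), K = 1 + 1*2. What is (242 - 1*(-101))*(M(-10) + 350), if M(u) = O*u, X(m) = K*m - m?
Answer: 147490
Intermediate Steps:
K = 3 (K = 1 + 2 = 3)
X(m) = 2*m (X(m) = 3*m - m = 2*m)
O = -8 (O = 8 - 4*4 = 8 - 2*8 = 8 - 16 = -8)
M(u) = -8*u
(242 - 1*(-101))*(M(-10) + 350) = (242 - 1*(-101))*(-8*(-10) + 350) = (242 + 101)*(80 + 350) = 343*430 = 147490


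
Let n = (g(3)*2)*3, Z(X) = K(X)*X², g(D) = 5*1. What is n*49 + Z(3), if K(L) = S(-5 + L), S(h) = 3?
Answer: 1497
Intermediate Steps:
K(L) = 3
g(D) = 5
Z(X) = 3*X²
n = 30 (n = (5*2)*3 = 10*3 = 30)
n*49 + Z(3) = 30*49 + 3*3² = 1470 + 3*9 = 1470 + 27 = 1497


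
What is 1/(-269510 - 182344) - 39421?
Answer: -17812536535/451854 ≈ -39421.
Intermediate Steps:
1/(-269510 - 182344) - 39421 = 1/(-451854) - 39421 = -1/451854 - 39421 = -17812536535/451854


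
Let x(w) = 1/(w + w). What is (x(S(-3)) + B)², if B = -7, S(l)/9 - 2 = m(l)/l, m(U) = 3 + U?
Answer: 63001/1296 ≈ 48.612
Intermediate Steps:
S(l) = 18 + 9*(3 + l)/l (S(l) = 18 + 9*((3 + l)/l) = 18 + 9*(3 + l)/l)
x(w) = 1/(2*w)
(x(S(-3)) + B)² = (1/(2*(27 + 27/(-3))) - 7)² = (1/(2*(27 + 27*(-⅓))) - 7)² = (1/(2*(27 - 9)) - 7)² = ((½)/18 - 7)² = ((½)*(1/18) - 7)² = (1/36 - 7)² = (-251/36)² = 63001/1296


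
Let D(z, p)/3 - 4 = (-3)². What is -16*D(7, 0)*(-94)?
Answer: 58656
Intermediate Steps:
D(z, p) = 39 (D(z, p) = 12 + 3*(-3)² = 12 + 3*9 = 12 + 27 = 39)
-16*D(7, 0)*(-94) = -16*39*(-94) = -624*(-94) = 58656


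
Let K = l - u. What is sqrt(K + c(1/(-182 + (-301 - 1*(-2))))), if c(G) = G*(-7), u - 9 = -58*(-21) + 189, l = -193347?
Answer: 2*I*sqrt(11265139769)/481 ≈ 441.32*I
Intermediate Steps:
u = 1416 (u = 9 + (-58*(-21) + 189) = 9 + (1218 + 189) = 9 + 1407 = 1416)
c(G) = -7*G
K = -194763 (K = -193347 - 1*1416 = -193347 - 1416 = -194763)
sqrt(K + c(1/(-182 + (-301 - 1*(-2))))) = sqrt(-194763 - 7/(-182 + (-301 - 1*(-2)))) = sqrt(-194763 - 7/(-182 + (-301 + 2))) = sqrt(-194763 - 7/(-182 - 299)) = sqrt(-194763 - 7/(-481)) = sqrt(-194763 - 7*(-1/481)) = sqrt(-194763 + 7/481) = sqrt(-93680996/481) = 2*I*sqrt(11265139769)/481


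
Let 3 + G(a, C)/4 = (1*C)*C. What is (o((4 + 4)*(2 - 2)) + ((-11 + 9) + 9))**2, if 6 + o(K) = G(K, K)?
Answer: 121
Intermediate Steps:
G(a, C) = -12 + 4*C**2 (G(a, C) = -12 + 4*((1*C)*C) = -12 + 4*(C*C) = -12 + 4*C**2)
o(K) = -18 + 4*K**2 (o(K) = -6 + (-12 + 4*K**2) = -18 + 4*K**2)
(o((4 + 4)*(2 - 2)) + ((-11 + 9) + 9))**2 = ((-18 + 4*((4 + 4)*(2 - 2))**2) + ((-11 + 9) + 9))**2 = ((-18 + 4*(8*0)**2) + (-2 + 9))**2 = ((-18 + 4*0**2) + 7)**2 = ((-18 + 4*0) + 7)**2 = ((-18 + 0) + 7)**2 = (-18 + 7)**2 = (-11)**2 = 121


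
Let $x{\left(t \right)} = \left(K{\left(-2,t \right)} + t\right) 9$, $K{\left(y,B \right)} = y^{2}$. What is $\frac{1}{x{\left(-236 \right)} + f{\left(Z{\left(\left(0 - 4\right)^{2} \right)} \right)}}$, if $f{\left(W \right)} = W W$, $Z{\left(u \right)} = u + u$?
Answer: $- \frac{1}{1064} \approx -0.00093985$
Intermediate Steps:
$Z{\left(u \right)} = 2 u$
$f{\left(W \right)} = W^{2}$
$x{\left(t \right)} = 36 + 9 t$ ($x{\left(t \right)} = \left(\left(-2\right)^{2} + t\right) 9 = \left(4 + t\right) 9 = 36 + 9 t$)
$\frac{1}{x{\left(-236 \right)} + f{\left(Z{\left(\left(0 - 4\right)^{2} \right)} \right)}} = \frac{1}{\left(36 + 9 \left(-236\right)\right) + \left(2 \left(0 - 4\right)^{2}\right)^{2}} = \frac{1}{\left(36 - 2124\right) + \left(2 \left(-4\right)^{2}\right)^{2}} = \frac{1}{-2088 + \left(2 \cdot 16\right)^{2}} = \frac{1}{-2088 + 32^{2}} = \frac{1}{-2088 + 1024} = \frac{1}{-1064} = - \frac{1}{1064}$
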